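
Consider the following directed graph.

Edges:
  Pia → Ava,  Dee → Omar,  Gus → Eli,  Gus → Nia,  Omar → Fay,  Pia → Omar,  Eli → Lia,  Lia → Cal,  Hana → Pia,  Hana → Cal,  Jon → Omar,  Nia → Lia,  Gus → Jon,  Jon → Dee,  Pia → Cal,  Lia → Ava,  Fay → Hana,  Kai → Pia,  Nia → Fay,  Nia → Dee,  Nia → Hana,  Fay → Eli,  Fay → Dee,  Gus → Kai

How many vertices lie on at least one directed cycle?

A vertex is on a directed cycle iff it belongs to a strongly connected component of size ≥ 2 (or has a self-loop).
The vertices on cycles are {Dee, Fay, Pia, Hana, Omar} — 5 in total.

5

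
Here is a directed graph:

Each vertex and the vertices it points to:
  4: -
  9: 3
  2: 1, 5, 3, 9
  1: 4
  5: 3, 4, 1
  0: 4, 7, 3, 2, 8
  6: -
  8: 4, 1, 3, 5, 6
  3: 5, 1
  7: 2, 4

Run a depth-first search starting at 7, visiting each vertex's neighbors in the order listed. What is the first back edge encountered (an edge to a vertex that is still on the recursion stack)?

3→5

DFS from 7 (visiting each vertex's neighbors in the order listed); mark gray on enter, black on exit:
7 gray
  2 gray
    1 gray
      4 gray
      4 black
    1 black
    5 gray
      3 gray
        3→5: 5 is gray → back edge
First back edge: 3 → 5.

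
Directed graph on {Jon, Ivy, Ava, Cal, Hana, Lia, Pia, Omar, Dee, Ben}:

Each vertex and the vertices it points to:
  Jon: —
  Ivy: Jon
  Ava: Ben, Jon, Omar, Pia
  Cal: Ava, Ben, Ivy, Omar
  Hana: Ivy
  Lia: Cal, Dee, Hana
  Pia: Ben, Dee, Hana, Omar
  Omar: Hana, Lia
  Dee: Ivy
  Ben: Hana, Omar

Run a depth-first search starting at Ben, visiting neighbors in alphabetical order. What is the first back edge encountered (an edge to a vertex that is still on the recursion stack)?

DFS from Ben (visiting neighbors in alphabetical order); mark gray on enter, black on exit:
Ben gray
  Hana gray
    Ivy gray
      Jon gray
      Jon black
    Ivy black
  Hana black
  Omar gray
    Omar→Hana: Hana black — skip
    Lia gray
      Cal gray
        Ava gray
          Ava→Ben: Ben is gray → back edge
First back edge: Ava → Ben.

Ava->Ben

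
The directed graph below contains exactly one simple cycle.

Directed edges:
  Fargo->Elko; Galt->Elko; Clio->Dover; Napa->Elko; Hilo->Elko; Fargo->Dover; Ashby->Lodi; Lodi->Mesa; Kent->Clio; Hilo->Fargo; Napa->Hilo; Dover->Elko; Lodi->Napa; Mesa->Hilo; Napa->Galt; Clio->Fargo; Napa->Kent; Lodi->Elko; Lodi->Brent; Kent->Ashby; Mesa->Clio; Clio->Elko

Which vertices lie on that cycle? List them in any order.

Kent, Lodi, Napa, Ashby

DFS with gray/black marking from Lodi:
Lodi gray
  Mesa gray
    Clio gray
      Elko gray
      Elko black
      Fargo gray
        Dover gray
          Dover→Elko: Elko black — skip
        Dover black
        Fargo→Elko: Elko black — skip
      Fargo black
      Clio→Dover: Dover black — skip
    Clio black
    Hilo gray
      Hilo→Elko: Elko black — skip
      Hilo→Fargo: Fargo black — skip
    Hilo black
  Mesa black
  Napa gray
    Kent gray
      Kent→Clio: Clio black — skip
      Ashby gray
        Ashby→Lodi: Lodi is gray → back edge
Back edge closes the cycle Lodi → Napa → Kent → Ashby → Lodi; its vertices are {Kent, Lodi, Napa, Ashby}.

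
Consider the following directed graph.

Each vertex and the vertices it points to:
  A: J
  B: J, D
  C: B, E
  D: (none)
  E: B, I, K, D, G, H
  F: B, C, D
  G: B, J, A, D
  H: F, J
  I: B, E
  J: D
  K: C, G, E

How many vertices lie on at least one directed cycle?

6

A vertex is on a directed cycle iff it belongs to a strongly connected component of size ≥ 2 (or has a self-loop).
The vertices on cycles are {C, E, F, H, I, K} — 6 in total.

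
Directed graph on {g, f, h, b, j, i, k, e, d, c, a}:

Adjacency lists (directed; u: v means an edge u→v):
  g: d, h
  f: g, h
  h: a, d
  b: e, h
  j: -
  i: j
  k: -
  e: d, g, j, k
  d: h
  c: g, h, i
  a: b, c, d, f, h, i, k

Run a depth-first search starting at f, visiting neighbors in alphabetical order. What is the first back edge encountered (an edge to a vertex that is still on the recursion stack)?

e->d

DFS from f (visiting neighbors in alphabetical order); mark gray on enter, black on exit:
f gray
  g gray
    d gray
      h gray
        a gray
          b gray
            e gray
              e→d: d is gray → back edge
First back edge: e → d.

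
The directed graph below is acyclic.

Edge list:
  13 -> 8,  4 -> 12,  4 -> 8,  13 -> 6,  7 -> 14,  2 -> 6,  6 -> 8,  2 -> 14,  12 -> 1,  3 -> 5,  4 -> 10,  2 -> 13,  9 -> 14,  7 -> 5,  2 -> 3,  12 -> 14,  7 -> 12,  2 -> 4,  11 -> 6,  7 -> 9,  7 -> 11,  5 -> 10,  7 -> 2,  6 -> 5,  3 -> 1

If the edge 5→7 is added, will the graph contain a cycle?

Yes

Adding 5→7 creates a cycle iff 7 can already reach 5.
Path from 7: 7 → 5.
So 7 → … → 5 → 7 is a cycle.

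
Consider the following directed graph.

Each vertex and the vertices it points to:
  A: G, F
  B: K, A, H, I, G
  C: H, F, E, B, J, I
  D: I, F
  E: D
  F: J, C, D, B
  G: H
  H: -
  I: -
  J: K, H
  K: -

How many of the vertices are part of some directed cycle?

6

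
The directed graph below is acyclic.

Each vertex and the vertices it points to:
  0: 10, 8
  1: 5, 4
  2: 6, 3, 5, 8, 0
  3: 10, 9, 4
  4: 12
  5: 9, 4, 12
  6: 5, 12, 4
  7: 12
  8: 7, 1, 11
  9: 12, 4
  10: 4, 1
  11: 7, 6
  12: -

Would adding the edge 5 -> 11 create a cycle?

Adding 5→11 creates a cycle iff 11 can already reach 5.
Path from 11: 11 → 6 → 5.
So 11 → … → 5 → 11 is a cycle.

Yes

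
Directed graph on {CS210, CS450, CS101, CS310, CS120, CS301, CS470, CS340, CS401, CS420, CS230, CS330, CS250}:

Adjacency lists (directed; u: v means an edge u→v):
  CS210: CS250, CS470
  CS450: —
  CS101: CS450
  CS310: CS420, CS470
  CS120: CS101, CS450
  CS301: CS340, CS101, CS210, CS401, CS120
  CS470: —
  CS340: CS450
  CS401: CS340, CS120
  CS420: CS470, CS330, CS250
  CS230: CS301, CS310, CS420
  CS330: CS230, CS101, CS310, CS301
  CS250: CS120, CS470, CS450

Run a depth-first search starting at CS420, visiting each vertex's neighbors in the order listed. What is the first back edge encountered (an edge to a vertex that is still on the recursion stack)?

CS310→CS420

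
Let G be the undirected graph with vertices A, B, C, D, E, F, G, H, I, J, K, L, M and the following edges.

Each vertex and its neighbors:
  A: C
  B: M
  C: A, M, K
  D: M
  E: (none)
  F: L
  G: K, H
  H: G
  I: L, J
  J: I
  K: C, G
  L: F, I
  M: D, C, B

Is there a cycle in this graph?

DFS, tracking each vertex's parent; an edge to a visited non-parent vertex closes a cycle.
Start from A:
visit A (parent –)
  visit C (parent A)
    C–A: parent, skip
    visit M (parent C)
      visit D (parent M)
        D–M: parent, skip
      M–C: parent, skip
      visit B (parent M)
        B–M: parent, skip
    visit K (parent C)
      K–C: parent, skip
      visit G (parent K)
        G–K: parent, skip
        visit H (parent G)
          H–G: parent, skip
visit E (parent –)
visit F (parent –)
  visit L (parent F)
    L–F: parent, skip
    visit I (parent L)
      I–L: parent, skip
      visit J (parent I)
        J–I: parent, skip
No non-parent visited neighbor found — the graph is a forest.

No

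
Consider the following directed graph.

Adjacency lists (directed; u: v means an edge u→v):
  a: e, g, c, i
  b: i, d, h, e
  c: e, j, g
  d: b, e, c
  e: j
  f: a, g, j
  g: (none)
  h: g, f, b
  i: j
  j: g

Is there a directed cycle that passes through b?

Yes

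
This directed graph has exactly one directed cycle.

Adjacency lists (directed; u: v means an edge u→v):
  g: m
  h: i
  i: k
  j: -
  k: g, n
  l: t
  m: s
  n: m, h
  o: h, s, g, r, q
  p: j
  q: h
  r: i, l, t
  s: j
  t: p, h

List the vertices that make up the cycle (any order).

h, i, k, n

DFS with gray/black marking from i:
i gray
  k gray
    g gray
      m gray
        s gray
          j gray
          j black
        s black
      m black
    g black
    n gray
      n→m: m black — skip
      h gray
        h→i: i is gray → back edge
Back edge closes the cycle i → k → n → h → i; its vertices are {h, i, k, n}.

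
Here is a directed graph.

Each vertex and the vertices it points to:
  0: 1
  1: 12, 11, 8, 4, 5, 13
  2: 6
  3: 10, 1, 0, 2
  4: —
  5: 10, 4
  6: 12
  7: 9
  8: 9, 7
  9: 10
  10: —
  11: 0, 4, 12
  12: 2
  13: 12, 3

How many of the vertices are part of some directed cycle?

A vertex is on a directed cycle iff it belongs to a strongly connected component of size ≥ 2 (or has a self-loop).
The vertices on cycles are {0, 1, 2, 3, 6, 11, 12, 13} — 8 in total.

8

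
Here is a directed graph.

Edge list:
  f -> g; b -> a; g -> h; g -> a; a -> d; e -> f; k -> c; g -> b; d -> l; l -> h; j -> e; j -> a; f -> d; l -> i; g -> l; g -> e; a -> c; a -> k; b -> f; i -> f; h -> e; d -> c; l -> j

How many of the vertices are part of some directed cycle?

10

A vertex is on a directed cycle iff it belongs to a strongly connected component of size ≥ 2 (or has a self-loop).
The vertices on cycles are {a, b, d, e, f, g, h, i, j, l} — 10 in total.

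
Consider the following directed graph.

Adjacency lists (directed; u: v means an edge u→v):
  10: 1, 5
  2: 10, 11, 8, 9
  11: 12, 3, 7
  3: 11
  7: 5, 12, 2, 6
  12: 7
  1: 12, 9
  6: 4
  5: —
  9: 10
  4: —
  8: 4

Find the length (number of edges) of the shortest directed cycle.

2

For each vertex v, BFS finds the shortest path from v back to v.
The shortest such closed walk is 3 → 11 → 3, length 2.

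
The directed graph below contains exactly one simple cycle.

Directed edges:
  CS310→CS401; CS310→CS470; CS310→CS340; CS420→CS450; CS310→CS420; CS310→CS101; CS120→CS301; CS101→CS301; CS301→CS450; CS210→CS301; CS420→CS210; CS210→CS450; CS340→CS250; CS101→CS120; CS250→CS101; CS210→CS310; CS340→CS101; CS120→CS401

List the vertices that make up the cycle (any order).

DFS with gray/black marking from CS310:
CS310 gray
  CS340 gray
    CS250 gray
      CS101 gray
        CS301 gray
          CS450 gray
          CS450 black
        CS301 black
        CS120 gray
          CS401 gray
          CS401 black
          CS120→CS301: CS301 black — skip
        CS120 black
      CS101 black
    CS250 black
    CS340→CS101: CS101 black — skip
  CS340 black
  CS310→CS401: CS401 black — skip
  CS420 gray
    CS210 gray
      CS210→CS310: CS310 is gray → back edge
Back edge closes the cycle CS310 → CS420 → CS210 → CS310; its vertices are {CS210, CS310, CS420}.

CS210, CS310, CS420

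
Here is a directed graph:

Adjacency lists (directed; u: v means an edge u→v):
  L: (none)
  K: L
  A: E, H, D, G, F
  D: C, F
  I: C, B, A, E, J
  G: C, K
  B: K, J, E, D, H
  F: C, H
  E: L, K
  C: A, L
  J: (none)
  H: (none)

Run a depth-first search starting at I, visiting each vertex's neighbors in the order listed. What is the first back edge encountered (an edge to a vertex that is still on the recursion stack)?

DFS from I (visiting each vertex's neighbors in the order listed); mark gray on enter, black on exit:
I gray
  C gray
    A gray
      E gray
        L gray
        L black
        K gray
          K→L: L black — skip
        K black
      E black
      H gray
      H black
      D gray
        D→C: C is gray → back edge
First back edge: D → C.

D->C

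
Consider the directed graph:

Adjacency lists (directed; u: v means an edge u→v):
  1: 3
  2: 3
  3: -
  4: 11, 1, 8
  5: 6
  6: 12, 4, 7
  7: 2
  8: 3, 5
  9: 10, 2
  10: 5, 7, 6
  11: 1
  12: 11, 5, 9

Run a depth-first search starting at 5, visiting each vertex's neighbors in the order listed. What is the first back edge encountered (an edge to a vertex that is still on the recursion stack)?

12->5

DFS from 5 (visiting each vertex's neighbors in the order listed); mark gray on enter, black on exit:
5 gray
  6 gray
    12 gray
      11 gray
        1 gray
          3 gray
          3 black
        1 black
      11 black
      12→5: 5 is gray → back edge
First back edge: 12 → 5.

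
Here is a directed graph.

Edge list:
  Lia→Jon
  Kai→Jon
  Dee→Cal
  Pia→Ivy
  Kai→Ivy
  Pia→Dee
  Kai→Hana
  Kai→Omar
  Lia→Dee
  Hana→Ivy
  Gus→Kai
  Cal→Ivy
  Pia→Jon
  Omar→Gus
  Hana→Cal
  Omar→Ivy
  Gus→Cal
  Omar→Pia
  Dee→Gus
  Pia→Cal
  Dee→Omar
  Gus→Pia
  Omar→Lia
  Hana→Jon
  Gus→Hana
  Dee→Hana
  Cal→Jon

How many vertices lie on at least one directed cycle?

A vertex is on a directed cycle iff it belongs to a strongly connected component of size ≥ 2 (or has a self-loop).
The vertices on cycles are {Dee, Gus, Kai, Lia, Pia, Omar} — 6 in total.

6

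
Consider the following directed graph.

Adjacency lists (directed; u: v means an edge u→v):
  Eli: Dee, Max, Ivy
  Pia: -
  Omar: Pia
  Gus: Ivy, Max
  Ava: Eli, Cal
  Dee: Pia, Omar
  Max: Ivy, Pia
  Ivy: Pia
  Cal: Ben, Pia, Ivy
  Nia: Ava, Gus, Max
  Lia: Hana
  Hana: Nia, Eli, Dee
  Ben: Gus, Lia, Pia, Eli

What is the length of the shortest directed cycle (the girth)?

For each vertex v, BFS finds the shortest path from v back to v.
The shortest such closed walk is Ben → Lia → Hana → Nia → Ava → Cal → Ben, length 6.

6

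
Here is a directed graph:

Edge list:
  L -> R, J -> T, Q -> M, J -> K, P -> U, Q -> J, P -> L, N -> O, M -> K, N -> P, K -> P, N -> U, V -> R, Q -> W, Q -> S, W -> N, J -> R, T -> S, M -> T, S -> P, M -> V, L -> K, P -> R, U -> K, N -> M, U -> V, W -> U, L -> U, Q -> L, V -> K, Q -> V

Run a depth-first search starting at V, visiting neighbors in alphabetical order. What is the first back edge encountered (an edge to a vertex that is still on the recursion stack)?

DFS from V (visiting neighbors in alphabetical order); mark gray on enter, black on exit:
V gray
  K gray
    P gray
      L gray
        L→K: K is gray → back edge
First back edge: L → K.

L->K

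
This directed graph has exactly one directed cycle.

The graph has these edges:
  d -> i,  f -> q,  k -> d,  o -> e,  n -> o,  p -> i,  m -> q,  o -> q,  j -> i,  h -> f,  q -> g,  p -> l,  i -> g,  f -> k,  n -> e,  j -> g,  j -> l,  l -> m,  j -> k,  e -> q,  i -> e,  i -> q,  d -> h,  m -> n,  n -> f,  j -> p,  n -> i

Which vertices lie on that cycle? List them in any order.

d, f, h, k

DFS with gray/black marking from k:
k gray
  d gray
    i gray
      g gray
      g black
      q gray
        q→g: g black — skip
      q black
      e gray
        e→q: q black — skip
      e black
    i black
    h gray
      f gray
        f→q: q black — skip
        f→k: k is gray → back edge
Back edge closes the cycle k → d → h → f → k; its vertices are {d, f, h, k}.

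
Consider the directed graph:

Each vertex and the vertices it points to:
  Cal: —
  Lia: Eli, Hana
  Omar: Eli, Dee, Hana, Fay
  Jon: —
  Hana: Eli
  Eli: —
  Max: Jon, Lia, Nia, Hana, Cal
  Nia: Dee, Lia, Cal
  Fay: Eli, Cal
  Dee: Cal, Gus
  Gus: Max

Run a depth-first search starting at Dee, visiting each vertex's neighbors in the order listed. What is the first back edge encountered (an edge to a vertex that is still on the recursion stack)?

Nia->Dee

DFS from Dee (visiting each vertex's neighbors in the order listed); mark gray on enter, black on exit:
Dee gray
  Cal gray
  Cal black
  Gus gray
    Max gray
      Jon gray
      Jon black
      Lia gray
        Eli gray
        Eli black
        Hana gray
          Hana→Eli: Eli black — skip
        Hana black
      Lia black
      Nia gray
        Nia→Dee: Dee is gray → back edge
First back edge: Nia → Dee.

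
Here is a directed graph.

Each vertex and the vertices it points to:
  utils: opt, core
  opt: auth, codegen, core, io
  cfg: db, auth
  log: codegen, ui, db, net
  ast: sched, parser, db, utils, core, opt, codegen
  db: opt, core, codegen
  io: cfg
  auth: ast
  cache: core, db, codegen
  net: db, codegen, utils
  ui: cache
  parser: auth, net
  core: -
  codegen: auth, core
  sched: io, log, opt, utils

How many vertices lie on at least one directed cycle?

14

A vertex is on a directed cycle iff it belongs to a strongly connected component of size ≥ 2 (or has a self-loop).
The vertices on cycles are {db, io, ui, ast, cfg, log, net, opt, auth, cache, sched, utils, parser, codegen} — 14 in total.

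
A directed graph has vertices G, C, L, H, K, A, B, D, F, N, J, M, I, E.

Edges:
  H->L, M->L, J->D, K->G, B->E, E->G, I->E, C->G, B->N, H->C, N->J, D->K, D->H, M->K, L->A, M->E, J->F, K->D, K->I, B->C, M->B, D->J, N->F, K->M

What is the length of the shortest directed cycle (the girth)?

2

For each vertex v, BFS finds the shortest path from v back to v.
The shortest such closed walk is K → M → K, length 2.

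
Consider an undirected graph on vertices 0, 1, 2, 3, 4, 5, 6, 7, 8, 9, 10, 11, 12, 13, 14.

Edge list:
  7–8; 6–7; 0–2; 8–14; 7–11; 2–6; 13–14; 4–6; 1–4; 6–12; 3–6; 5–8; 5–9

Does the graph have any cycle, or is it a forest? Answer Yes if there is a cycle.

No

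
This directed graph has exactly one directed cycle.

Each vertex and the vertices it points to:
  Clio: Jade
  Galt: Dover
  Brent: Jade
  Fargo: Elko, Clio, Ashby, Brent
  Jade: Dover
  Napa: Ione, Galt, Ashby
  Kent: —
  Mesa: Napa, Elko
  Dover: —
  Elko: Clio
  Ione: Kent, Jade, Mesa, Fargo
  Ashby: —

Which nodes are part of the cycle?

DFS with gray/black marking from Napa:
Napa gray
  Ione gray
    Kent gray
    Kent black
    Jade gray
      Dover gray
      Dover black
    Jade black
    Mesa gray
      Mesa→Napa: Napa is gray → back edge
Back edge closes the cycle Napa → Ione → Mesa → Napa; its vertices are {Ione, Mesa, Napa}.

Ione, Mesa, Napa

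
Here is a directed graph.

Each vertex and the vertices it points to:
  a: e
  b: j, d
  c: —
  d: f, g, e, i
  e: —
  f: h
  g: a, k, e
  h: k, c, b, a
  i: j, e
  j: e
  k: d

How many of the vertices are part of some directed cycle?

6

A vertex is on a directed cycle iff it belongs to a strongly connected component of size ≥ 2 (or has a self-loop).
The vertices on cycles are {b, d, f, g, h, k} — 6 in total.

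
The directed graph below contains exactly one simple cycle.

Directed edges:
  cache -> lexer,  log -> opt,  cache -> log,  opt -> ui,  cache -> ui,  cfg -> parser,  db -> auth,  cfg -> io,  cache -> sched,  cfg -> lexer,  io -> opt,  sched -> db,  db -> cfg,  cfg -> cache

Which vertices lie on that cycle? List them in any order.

db, cfg, cache, sched

DFS with gray/black marking from cfg:
cfg gray
  lexer gray
  lexer black
  io gray
    opt gray
      ui gray
      ui black
    opt black
  io black
  parser gray
  parser black
  cache gray
    cache→ui: ui black — skip
    cache→lexer: lexer black — skip
    sched gray
      db gray
        auth gray
        auth black
        db→cfg: cfg is gray → back edge
Back edge closes the cycle cfg → cache → sched → db → cfg; its vertices are {db, cfg, cache, sched}.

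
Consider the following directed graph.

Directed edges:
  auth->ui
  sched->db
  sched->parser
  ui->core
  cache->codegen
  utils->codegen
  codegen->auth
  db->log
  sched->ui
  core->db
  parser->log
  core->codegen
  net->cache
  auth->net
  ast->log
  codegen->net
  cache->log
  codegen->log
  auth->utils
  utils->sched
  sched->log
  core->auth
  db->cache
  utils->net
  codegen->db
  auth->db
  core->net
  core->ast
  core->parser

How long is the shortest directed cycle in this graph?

3

For each vertex v, BFS finds the shortest path from v back to v.
The shortest such closed walk is auth → ui → core → auth, length 3.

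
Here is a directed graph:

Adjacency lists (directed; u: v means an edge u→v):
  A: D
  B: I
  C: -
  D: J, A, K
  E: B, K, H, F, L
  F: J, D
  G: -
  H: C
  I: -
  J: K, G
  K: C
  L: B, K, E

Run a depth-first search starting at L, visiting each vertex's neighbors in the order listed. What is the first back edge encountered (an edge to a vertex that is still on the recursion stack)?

A->D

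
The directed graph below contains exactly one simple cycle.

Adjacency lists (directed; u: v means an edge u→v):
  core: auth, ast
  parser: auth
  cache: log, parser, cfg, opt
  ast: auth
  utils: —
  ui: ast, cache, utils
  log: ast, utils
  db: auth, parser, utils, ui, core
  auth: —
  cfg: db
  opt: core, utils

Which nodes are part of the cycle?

db, ui, cfg, cache

DFS with gray/black marking from cache:
cache gray
  log gray
    ast gray
      auth gray
      auth black
    ast black
    utils gray
    utils black
  log black
  parser gray
    parser→auth: auth black — skip
  parser black
  cfg gray
    db gray
      db→auth: auth black — skip
      db→parser: parser black — skip
      db→utils: utils black — skip
      ui gray
        ui→ast: ast black — skip
        ui→cache: cache is gray → back edge
Back edge closes the cycle cache → cfg → db → ui → cache; its vertices are {db, ui, cfg, cache}.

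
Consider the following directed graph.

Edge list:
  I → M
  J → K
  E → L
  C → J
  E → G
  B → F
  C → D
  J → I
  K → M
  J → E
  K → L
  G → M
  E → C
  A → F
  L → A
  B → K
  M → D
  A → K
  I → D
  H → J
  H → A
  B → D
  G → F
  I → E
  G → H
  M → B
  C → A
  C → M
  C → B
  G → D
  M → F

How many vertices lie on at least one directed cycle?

A vertex is on a directed cycle iff it belongs to a strongly connected component of size ≥ 2 (or has a self-loop).
The vertices on cycles are {A, B, C, E, G, H, I, J, K, L, M} — 11 in total.

11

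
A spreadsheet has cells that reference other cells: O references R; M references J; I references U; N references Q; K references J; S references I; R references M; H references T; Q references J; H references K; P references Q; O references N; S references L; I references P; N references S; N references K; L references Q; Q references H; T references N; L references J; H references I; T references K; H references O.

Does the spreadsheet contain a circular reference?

Yes

DFS with white/gray/black marking, starting from O:
O gray
  N gray
    K gray
      J gray
      J black
    K black
    S gray
      L gray
        Q gray
          H gray
            T gray
              T→N: N is gray → back edge
Back edge found, so a cycle exists: N → S → L → Q → H → T → N.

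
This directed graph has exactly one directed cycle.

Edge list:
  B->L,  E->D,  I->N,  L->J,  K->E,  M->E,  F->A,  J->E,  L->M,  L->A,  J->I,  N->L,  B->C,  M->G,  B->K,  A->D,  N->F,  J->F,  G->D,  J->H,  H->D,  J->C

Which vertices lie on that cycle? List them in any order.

DFS with gray/black marking from L:
L gray
  J gray
    I gray
      N gray
        N→L: L is gray → back edge
Back edge closes the cycle L → J → I → N → L; its vertices are {I, J, L, N}.

I, J, L, N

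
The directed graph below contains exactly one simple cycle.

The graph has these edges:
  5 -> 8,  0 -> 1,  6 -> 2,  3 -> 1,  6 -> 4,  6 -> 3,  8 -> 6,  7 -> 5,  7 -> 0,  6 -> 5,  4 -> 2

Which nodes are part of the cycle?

DFS with gray/black marking from 5:
5 gray
  8 gray
    6 gray
      3 gray
        1 gray
        1 black
      3 black
      2 gray
      2 black
      6→5: 5 is gray → back edge
Back edge closes the cycle 5 → 8 → 6 → 5; its vertices are {5, 6, 8}.

5, 6, 8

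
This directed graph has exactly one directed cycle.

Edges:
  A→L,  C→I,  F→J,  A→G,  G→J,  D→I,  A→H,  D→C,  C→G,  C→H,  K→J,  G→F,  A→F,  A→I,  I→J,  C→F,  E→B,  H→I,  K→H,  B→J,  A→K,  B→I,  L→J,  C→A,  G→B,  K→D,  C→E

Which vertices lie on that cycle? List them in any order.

DFS with gray/black marking from C:
C gray
  F gray
    J gray
    J black
  F black
  G gray
    G→J: J black — skip
    G→F: F black — skip
    B gray
      B→J: J black — skip
      I gray
        I→J: J black — skip
      I black
    B black
  G black
  C→I: I black — skip
  A gray
    H gray
      H→I: I black — skip
    H black
    A→G: G black — skip
    A→I: I black — skip
    A→F: F black — skip
    L gray
      L→J: J black — skip
    L black
    K gray
      K→J: J black — skip
      D gray
        D→I: I black — skip
        D→C: C is gray → back edge
Back edge closes the cycle C → A → K → D → C; its vertices are {A, C, D, K}.

A, C, D, K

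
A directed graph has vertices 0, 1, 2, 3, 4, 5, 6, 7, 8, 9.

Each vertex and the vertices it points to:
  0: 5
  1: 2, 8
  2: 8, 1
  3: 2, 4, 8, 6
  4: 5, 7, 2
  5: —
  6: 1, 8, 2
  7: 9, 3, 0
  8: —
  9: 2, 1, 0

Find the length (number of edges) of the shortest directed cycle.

For each vertex v, BFS finds the shortest path from v back to v.
The shortest such closed walk is 2 → 1 → 2, length 2.

2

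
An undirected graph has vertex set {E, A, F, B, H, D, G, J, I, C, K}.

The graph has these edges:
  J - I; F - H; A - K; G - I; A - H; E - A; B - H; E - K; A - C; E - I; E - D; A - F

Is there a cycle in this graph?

Yes

DFS, tracking each vertex's parent; an edge to a visited non-parent vertex closes a cycle.
Start from D:
visit D (parent –)
  visit E (parent D)
    visit K (parent E)
      K–E: parent, skip
      visit A (parent K)
        visit C (parent A)
          C–A: parent, skip
        A–E: E visited and ≠ parent → cycle
Cycle: E – K – A – E.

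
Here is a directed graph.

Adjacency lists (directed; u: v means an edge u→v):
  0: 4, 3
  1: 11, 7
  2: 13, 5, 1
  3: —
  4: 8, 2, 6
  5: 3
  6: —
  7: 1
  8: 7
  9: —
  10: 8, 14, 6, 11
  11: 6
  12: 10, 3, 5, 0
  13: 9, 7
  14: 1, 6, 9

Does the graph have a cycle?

DFS with white/gray/black marking, starting from 4:
4 gray
  8 gray
    7 gray
      1 gray
        11 gray
          6 gray
          6 black
        11 black
        1→7: 7 is gray → back edge
Back edge found, so a cycle exists: 7 → 1 → 7.

Yes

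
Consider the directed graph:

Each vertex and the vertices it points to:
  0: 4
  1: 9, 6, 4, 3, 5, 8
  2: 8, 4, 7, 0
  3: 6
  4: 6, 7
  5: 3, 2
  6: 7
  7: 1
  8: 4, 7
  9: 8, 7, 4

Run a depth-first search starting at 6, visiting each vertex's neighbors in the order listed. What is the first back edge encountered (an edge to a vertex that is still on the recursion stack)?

DFS from 6 (visiting each vertex's neighbors in the order listed); mark gray on enter, black on exit:
6 gray
  7 gray
    1 gray
      9 gray
        8 gray
          4 gray
            4→6: 6 is gray → back edge
First back edge: 4 → 6.

4->6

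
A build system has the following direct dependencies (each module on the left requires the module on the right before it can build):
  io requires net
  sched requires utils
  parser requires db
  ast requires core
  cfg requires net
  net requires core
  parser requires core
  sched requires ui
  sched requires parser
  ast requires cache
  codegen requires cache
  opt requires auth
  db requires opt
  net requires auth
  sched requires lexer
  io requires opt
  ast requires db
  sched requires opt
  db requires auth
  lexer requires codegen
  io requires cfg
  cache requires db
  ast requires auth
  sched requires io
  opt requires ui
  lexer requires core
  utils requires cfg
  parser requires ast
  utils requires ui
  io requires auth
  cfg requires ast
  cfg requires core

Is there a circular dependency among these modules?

No

DFS with white/gray/black marking, starting from parser:
parser gray
  ast gray
    db gray
      opt gray
        ui gray
        ui black
        auth gray
        auth black
      opt black
      db→auth: auth black — skip
    db black
    ast→auth: auth black — skip
    cache gray
      cache→db: db black — skip
    cache black
    core gray
    core black
  ast black
  parser→db: db black — skip
  parser→core: core black — skip
parser black
sched gray
  sched→parser: parser black — skip
  utils gray
    cfg gray
      cfg→core: core black — skip
      cfg→ast: ast black — skip
      net gray
        net→auth: auth black — skip
        net→core: core black — skip
      net black
    cfg black
    utils→ui: ui black — skip
  utils black
  sched→ui: ui black — skip
  sched→opt: opt black — skip
  lexer gray
    codegen gray
      codegen→cache: cache black — skip
    codegen black
    lexer→core: core black — skip
  lexer black
  io gray
    io→auth: auth black — skip
    io→net: net black — skip
    io→cfg: cfg black — skip
    io→opt: opt black — skip
  io black
sched black
Every edge goes to a white or black vertex — no back edge, so the graph is acyclic.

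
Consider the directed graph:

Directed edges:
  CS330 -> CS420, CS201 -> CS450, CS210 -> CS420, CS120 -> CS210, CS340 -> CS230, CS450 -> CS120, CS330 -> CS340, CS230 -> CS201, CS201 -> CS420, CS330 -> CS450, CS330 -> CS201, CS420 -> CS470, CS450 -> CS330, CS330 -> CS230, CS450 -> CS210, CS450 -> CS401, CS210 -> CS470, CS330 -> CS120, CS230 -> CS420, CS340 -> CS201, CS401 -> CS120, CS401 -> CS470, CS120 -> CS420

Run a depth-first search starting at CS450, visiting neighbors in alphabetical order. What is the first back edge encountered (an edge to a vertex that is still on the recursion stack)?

CS201->CS450

DFS from CS450 (visiting neighbors in alphabetical order); mark gray on enter, black on exit:
CS450 gray
  CS120 gray
    CS210 gray
      CS420 gray
        CS470 gray
        CS470 black
      CS420 black
      CS210→CS470: CS470 black — skip
    CS210 black
    CS120→CS420: CS420 black — skip
  CS120 black
  CS450→CS210: CS210 black — skip
  CS330 gray
    CS330→CS120: CS120 black — skip
    CS201 gray
      CS201→CS420: CS420 black — skip
      CS201→CS450: CS450 is gray → back edge
First back edge: CS201 → CS450.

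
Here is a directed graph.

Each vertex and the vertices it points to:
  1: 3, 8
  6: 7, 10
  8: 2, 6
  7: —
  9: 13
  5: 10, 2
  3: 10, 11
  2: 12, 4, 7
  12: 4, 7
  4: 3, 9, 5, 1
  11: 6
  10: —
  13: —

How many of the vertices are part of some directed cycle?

A vertex is on a directed cycle iff it belongs to a strongly connected component of size ≥ 2 (or has a self-loop).
The vertices on cycles are {1, 2, 4, 5, 8, 12} — 6 in total.

6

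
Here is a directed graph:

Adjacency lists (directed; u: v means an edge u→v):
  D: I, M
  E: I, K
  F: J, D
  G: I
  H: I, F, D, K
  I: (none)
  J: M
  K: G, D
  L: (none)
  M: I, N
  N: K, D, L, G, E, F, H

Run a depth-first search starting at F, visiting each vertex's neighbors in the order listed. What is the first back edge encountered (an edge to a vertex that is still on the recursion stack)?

DFS from F (visiting each vertex's neighbors in the order listed); mark gray on enter, black on exit:
F gray
  J gray
    M gray
      I gray
      I black
      N gray
        K gray
          G gray
            G→I: I black — skip
          G black
          D gray
            D→I: I black — skip
            D→M: M is gray → back edge
First back edge: D → M.

D→M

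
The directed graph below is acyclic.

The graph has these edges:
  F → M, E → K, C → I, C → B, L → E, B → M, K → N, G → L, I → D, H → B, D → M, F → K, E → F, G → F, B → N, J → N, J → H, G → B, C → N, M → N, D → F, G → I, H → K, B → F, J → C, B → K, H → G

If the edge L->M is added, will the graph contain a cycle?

No

Adding L→M creates a cycle iff M can already reach L.
Explore from M: no path reaches L. The graph stays acyclic.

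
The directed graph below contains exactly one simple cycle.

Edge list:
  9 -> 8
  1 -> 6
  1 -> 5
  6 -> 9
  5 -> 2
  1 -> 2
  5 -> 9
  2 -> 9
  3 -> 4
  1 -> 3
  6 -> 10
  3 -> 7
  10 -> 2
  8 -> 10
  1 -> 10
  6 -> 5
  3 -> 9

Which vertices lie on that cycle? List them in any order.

2, 8, 9, 10

DFS with gray/black marking from 10:
10 gray
  2 gray
    9 gray
      8 gray
        8→10: 10 is gray → back edge
Back edge closes the cycle 10 → 2 → 9 → 8 → 10; its vertices are {2, 8, 9, 10}.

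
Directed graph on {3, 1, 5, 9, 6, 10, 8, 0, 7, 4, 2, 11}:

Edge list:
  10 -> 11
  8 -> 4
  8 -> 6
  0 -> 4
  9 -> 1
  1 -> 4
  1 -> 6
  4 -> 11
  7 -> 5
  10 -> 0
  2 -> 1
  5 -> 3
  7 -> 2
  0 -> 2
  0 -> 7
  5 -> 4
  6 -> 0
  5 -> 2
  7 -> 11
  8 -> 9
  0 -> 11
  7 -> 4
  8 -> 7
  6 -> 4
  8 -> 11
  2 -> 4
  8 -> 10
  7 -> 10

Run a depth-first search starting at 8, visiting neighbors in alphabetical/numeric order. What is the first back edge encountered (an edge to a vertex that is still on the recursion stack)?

1->6

DFS from 8 (visiting neighbors in alphabetical/numeric order); mark gray on enter, black on exit:
8 gray
  4 gray
    11 gray
    11 black
  4 black
  6 gray
    0 gray
      2 gray
        1 gray
          1→4: 4 black — skip
          1→6: 6 is gray → back edge
First back edge: 1 → 6.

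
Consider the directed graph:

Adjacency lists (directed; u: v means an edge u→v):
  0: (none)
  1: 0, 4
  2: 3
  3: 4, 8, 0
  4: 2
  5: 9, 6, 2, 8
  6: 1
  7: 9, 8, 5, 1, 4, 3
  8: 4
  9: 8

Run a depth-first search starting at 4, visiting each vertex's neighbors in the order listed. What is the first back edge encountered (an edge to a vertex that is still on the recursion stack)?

3->4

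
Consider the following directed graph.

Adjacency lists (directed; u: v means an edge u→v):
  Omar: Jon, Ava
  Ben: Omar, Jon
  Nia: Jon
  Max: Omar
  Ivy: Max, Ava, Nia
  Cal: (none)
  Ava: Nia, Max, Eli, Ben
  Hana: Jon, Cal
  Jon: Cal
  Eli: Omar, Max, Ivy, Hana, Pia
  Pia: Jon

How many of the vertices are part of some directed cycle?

6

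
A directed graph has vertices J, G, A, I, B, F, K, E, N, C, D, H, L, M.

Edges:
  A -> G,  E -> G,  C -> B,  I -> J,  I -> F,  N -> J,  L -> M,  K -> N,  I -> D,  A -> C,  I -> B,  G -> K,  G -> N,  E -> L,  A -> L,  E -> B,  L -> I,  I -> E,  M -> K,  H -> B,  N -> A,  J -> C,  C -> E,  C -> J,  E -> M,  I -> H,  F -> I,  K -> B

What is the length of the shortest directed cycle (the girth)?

For each vertex v, BFS finds the shortest path from v back to v.
The shortest such closed walk is I → F → I, length 2.

2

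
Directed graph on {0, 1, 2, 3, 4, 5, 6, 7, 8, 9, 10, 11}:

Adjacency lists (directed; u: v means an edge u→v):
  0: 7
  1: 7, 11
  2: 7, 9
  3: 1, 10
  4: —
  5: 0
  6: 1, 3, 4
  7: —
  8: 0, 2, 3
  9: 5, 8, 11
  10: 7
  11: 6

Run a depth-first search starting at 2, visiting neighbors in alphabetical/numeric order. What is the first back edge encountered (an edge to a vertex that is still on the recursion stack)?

8→2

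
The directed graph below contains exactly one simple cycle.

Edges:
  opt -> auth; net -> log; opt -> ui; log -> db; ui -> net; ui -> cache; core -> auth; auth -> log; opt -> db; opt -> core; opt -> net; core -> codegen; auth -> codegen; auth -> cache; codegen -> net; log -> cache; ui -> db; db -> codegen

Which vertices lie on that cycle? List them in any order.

db, log, net, codegen

DFS with gray/black marking from codegen:
codegen gray
  net gray
    log gray
      cache gray
      cache black
      db gray
        db→codegen: codegen is gray → back edge
Back edge closes the cycle codegen → net → log → db → codegen; its vertices are {db, log, net, codegen}.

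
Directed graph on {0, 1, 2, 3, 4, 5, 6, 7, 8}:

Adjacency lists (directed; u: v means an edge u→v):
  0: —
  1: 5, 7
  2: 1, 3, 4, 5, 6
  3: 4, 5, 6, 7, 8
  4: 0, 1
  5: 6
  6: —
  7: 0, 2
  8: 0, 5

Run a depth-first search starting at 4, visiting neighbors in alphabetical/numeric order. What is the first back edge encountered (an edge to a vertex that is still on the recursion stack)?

DFS from 4 (visiting neighbors in alphabetical/numeric order); mark gray on enter, black on exit:
4 gray
  0 gray
  0 black
  1 gray
    5 gray
      6 gray
      6 black
    5 black
    7 gray
      7→0: 0 black — skip
      2 gray
        2→1: 1 is gray → back edge
First back edge: 2 → 1.

2->1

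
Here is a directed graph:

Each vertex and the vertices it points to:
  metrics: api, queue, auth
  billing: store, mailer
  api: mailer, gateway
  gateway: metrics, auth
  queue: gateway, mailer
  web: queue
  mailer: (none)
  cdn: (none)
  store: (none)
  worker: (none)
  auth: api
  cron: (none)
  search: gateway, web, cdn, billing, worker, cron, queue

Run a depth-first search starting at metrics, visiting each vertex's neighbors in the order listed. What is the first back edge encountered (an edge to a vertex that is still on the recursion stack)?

DFS from metrics (visiting each vertex's neighbors in the order listed); mark gray on enter, black on exit:
metrics gray
  api gray
    mailer gray
    mailer black
    gateway gray
      gateway→metrics: metrics is gray → back edge
First back edge: gateway → metrics.

gateway->metrics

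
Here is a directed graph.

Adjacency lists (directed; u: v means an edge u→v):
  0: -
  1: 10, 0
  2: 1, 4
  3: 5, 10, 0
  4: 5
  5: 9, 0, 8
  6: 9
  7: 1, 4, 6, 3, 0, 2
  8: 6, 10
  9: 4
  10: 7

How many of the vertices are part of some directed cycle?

10

A vertex is on a directed cycle iff it belongs to a strongly connected component of size ≥ 2 (or has a self-loop).
The vertices on cycles are {1, 2, 3, 4, 5, 6, 7, 8, 9, 10} — 10 in total.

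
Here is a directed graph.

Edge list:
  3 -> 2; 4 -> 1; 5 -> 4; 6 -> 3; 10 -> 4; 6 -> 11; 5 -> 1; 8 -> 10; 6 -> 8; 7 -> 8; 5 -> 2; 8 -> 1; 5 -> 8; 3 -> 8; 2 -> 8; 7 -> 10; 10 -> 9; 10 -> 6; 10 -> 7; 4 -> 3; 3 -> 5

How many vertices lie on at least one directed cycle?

8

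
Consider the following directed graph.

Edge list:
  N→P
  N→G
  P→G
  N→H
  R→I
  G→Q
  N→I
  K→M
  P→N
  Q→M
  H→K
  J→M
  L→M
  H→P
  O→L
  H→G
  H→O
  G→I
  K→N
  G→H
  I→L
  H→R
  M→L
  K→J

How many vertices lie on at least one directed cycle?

A vertex is on a directed cycle iff it belongs to a strongly connected component of size ≥ 2 (or has a self-loop).
The vertices on cycles are {G, H, K, L, M, N, P} — 7 in total.

7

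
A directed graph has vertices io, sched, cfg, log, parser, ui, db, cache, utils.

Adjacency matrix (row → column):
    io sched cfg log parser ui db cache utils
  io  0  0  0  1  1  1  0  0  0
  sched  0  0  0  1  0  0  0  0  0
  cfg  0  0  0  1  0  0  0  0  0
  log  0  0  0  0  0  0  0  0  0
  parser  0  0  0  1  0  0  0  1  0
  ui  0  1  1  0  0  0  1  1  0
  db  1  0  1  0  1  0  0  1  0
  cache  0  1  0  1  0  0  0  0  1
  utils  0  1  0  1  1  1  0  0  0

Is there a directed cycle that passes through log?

log lies on a cycle iff there is a path from log back to itself.
Exploring from log, it never reaches itself; equivalently, its strongly connected component is a singleton.

No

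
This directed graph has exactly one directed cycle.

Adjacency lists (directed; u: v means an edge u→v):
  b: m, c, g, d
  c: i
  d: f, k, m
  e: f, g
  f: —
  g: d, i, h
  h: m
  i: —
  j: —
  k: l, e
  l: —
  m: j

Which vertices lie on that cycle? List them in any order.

d, e, g, k

DFS with gray/black marking from g:
g gray
  d gray
    f gray
    f black
    k gray
      l gray
      l black
      e gray
        e→f: f black — skip
        e→g: g is gray → back edge
Back edge closes the cycle g → d → k → e → g; its vertices are {d, e, g, k}.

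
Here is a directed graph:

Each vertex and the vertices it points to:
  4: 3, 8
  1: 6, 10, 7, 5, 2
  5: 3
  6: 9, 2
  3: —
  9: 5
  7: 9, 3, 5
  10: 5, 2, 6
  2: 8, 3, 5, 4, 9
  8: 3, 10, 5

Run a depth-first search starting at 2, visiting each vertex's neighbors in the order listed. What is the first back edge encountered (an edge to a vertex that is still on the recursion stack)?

10→2

DFS from 2 (visiting each vertex's neighbors in the order listed); mark gray on enter, black on exit:
2 gray
  8 gray
    3 gray
    3 black
    10 gray
      5 gray
        5→3: 3 black — skip
      5 black
      10→2: 2 is gray → back edge
First back edge: 10 → 2.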